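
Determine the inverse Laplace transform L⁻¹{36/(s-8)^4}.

L⁻¹{n!/(s-a)^(n+1)} = t^n·e^(at) with n=3, a=8. So L⁻¹{6/(s-8)^4} = t^3·e^(8t), and L⁻¹{36/(s-8)^4} = (36/6)·t^3·e^(8t) = 6·t^3·e^(8t)

Final answer: 6·t^3·e^(8t)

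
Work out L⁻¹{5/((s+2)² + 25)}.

Form: b/((s-a)² + b²) → e^(at)sin(bt). With a=-2, b=5

Final answer: e^(-2t)·sin(5t)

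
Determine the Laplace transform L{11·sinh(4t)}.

L{sinh(ωt)} = ω/(s² - ω²), so L{sinh(4t)} = 4/(s² - 16). Then L{11·sinh(4t)} = 11·4/(s² - 16) = 44/(s² - 16)

Final answer: 44/(s² - 16)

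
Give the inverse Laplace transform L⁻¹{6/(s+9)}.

L⁻¹{1/(s-a)} = e^(at), so L⁻¹{1/(s+9)} = e^(-9t), and L⁻¹{6/(s+9)} = 6·e^(-9t)

Final answer: 6·e^(-9t)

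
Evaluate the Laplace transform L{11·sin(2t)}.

L{sin(ωt)} = ω/(s² + ω²), so L{sin(2t)} = 2/(s² + 4). Then L{11·sin(2t)} = 11·2/(s² + 4) = 22/(s² + 4)

Final answer: 22/(s² + 4)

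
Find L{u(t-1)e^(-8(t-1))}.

u(t-a)f(t-a) with f(t)=e^(-8t). L{e^(-8t)} = 1/(s+8). By time shift: e^(-s)/(s+8)

Final answer: e^(-s)/(s+8)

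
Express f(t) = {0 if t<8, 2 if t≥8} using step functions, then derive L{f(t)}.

f(t) = 2·u(t-8). L{u(t-8)} = e^(-8s)/s, so L{f(t)} = 2·e^(-8s)/s

Final answer: 2·e^(-8s)/s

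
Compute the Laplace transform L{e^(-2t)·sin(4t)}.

L{e^(at)·sin(ωt)} = ω/((s-a)² + ω²), so L{e^(-2t)·sin(4t)} = 4/((s+2)² + 16)

Final answer: 4/((s+2)² + 16)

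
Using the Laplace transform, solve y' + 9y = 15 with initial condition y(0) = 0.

sY + 9Y = 15/s. Y = 15/(s(s+9)). Partial fractions: Y = 5/3/s - 5/3/(s+9)

Final answer: y(t) = 5/3(1 - e^(-9t))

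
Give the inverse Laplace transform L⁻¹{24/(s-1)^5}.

L⁻¹{n!/(s-a)^(n+1)} = t^n·e^(at), so L⁻¹{24/(s-1)^5} = t^4·e^t

Final answer: t^4·e^t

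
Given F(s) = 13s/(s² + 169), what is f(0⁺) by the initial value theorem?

f(0⁺) = lim_{s→∞} s·13s/(s² + 169) = lim_{s→∞} 13s²/(s² + 169) = 13

Final answer: 13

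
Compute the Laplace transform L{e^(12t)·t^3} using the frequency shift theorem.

L{e^(at)·t^n} = n!/(s-a)^(n+1), so L{e^(12t)·t^3} = 6/(s-12)^4

Final answer: 6/(s-12)^4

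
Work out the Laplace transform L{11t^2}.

L{11t^2} = 11 · L{t^2} = 11 · 2/s^3 = 22/s^3

Final answer: 22/s^3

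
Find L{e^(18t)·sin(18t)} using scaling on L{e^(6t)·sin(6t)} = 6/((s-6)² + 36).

Scaling with a=3: L{e^(18t)·sin(18t)} = (1/3) · 6/((s/3-6)² + 36). Simplifying: 18/((s-18)² + 324)

Final answer: 18/((s-18)² + 324)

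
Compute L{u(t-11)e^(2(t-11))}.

u(t-a)f(t-a) with f(t)=e^(2t). L{e^(2t)} = 1/(s-2). By time shift: e^(-11s)/(s-2)

Final answer: e^(-11s)/(s-2)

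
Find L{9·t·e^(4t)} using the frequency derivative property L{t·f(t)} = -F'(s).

L{e^(4t)} = 1/(s-4). By frequency derivative: L{t·e^(4t)} = -d/ds[1/(s-4)] = -(-1)/(s-4)² = 1/(s-4)². Then L{9·t·e^(4t)} = 9·1/(s-4)² = 9/(s-4)²

Final answer: 9/(s-4)²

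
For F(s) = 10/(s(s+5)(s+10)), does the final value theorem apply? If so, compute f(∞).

Poles of sF(s) = 10/((s+5)(s+10)) are at s = -5 and s = -10, both in the left half-plane. Theorem applies. f(∞) = lim_{s→0} sF(s) = 10/(5·10) = 1/5

Final answer: 1/5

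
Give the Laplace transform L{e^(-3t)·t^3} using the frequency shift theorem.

L{e^(at)·t^n} = n!/(s-a)^(n+1), so L{e^(-3t)·t^3} = 6/(s+3)^4

Final answer: 6/(s+3)^4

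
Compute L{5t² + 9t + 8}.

L{5t² + 9t + 8} = 5·2/s³ + 9/s² + 8/s = 10/s³ + 9/s² + 8/s

Final answer: 10/s³ + 9/s² + 8/s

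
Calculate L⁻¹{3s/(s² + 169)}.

This is the form c·s/(s² + a²) with a = 13, c = 3. L⁻¹ = 3·cos(13t)

Final answer: 3·cos(13t)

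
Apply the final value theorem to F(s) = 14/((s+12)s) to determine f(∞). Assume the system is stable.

f(∞) = lim_{s→0} sF(s) = lim_{s→0} 14/(s+12) = 7/6

Final answer: 7/6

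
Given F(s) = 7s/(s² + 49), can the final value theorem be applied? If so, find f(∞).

The final value theorem requires all poles of sF(s) in the left half-plane. sF(s) = 7s²/(s² + 49) has poles at s = ±7i (imaginary axis). Theorem does NOT apply (oscillatory system).

Final answer: Not applicable (oscillatory)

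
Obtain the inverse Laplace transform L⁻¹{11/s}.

L⁻¹{c/s} = c, so L⁻¹{11/s} = 11

Final answer: 11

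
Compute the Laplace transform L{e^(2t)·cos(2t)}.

L{e^(at)·cos(ωt)} = (s-a)/((s-a)² + ω²), so L{e^(2t)·cos(2t)} = (s-2)/((s-2)² + 4)

Final answer: (s-2)/((s-2)² + 4)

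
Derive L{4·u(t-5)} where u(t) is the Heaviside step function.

L{u(t-a)} = e^(-as)/s. Here a=5, so L{u(t-5)} = e^(-5s)/s, and L{4·u(t-5)} = 4·e^(-5s)/s

Final answer: 4·e^(-5s)/s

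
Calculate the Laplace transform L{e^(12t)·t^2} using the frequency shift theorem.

L{e^(at)·t^n} = n!/(s-a)^(n+1), so L{e^(12t)·t^2} = 2/(s-12)^3

Final answer: 2/(s-12)^3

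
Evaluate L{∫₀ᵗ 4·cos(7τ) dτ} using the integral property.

L{∫₀ᵗ f(τ)dτ} = F(s)/s with F(s) = 4s/(s² + 49), so the result is (4s/(s² + 49))/s = 4/(s² + 49)

Final answer: 4/(s² + 49)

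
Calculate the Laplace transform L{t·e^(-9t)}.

L{t^n·e^(at)} = n!/(s-a)^(n+1), so L{t·e^(-9t)} = 1/(s+9)^2

Final answer: 1/(s+9)^2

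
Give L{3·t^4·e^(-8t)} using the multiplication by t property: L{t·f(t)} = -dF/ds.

Using L{t^n·e^(at)} = n!/(s-a)^(n+1), L{t^4·e^(-8t)} = 24/(s+8)^5, so L{3·t^4·e^(-8t)} = 3·24/(s+8)^5 = 72/(s+8)^5

Final answer: 72/(s+8)^5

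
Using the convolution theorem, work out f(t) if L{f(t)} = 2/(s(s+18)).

2/(s(s+18)) = (2/s)·(1/(s+18)) = L{2}·L{e^(-18t)}. By convolution, f(t) = 2*e^(-18t) = ∫₀ᵗ 2·e^(-18τ) dτ = 2·(1 - e^(-18t))/18

Final answer: 2·(1 - e^(-18t))/18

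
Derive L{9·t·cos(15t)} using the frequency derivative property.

L{cos(15t)} = s/(s² + 225). Derivative: d/ds[s/(s² + 225)] = [(s² + 225) - s·2s]/(s² + 225)² = (225 - s²)/(s² + 225)². So L{t·cos(15t)} = -F'(s) = (s² - 225)/(s² + 225)². Then L{9·t·cos(15t)} = 9·(s² - 225)/(s² + 225)²

Final answer: 9·(s² - 225)/(s² + 225)²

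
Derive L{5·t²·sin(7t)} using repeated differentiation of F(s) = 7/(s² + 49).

F(s) = 7/(s² + 49). F'(s) = -14s/(s² + 49)². F''(s) = -14(49 - 3s²)/(s² + 49)³ = (42s² - 686)/(s² + 49)³. So L{t²·sin(7t)} = (-1)² F''(s) = (42s² - 686)/(s² + 49)³. Then L{5·t²·sin(7t)} = 5·(42s² - 686)/(s² + 49)³ = (210s² - 3430)/(s² + 49)³

Final answer: (210s² - 3430)/(s² + 49)³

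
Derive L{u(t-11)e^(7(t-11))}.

u(t-a)f(t-a) with f(t)=e^(7t). L{e^(7t)} = 1/(s-7). By time shift: e^(-11s)/(s-7)

Final answer: e^(-11s)/(s-7)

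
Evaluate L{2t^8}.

L{t^n} = n!/s^(n+1). So L{2t^8} = 2·8!/s^9 = 80640/s^9

Final answer: 80640/s^9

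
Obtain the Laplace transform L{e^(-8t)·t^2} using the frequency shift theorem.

L{e^(at)·t^n} = n!/(s-a)^(n+1), so L{e^(-8t)·t^2} = 2/(s+8)^3

Final answer: 2/(s+8)^3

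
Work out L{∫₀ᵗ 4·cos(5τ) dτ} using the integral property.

L{∫₀ᵗ f(τ)dτ} = F(s)/s with F(s) = 4s/(s² + 25), so the result is (4s/(s² + 25))/s = 4/(s² + 25)

Final answer: 4/(s² + 25)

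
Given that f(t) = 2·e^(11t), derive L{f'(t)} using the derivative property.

f(0) = 2, F(s) = 2/(s-11). L{f'(t)} = s·F(s) - f(0) = 2s/(s-11) - 2 = (2s - 2(s-11))/(s-11) = 22/(s-11)

Final answer: 22/(s-11)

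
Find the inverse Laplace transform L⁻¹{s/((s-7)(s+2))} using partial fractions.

Using partial fractions, f(t) = (7e^(7t) + 2e^(-2t))/9

Final answer: (7e^(7t) + 2e^(-2t))/9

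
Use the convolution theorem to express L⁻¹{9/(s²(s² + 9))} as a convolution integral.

9/(s²(s² + 9)) = (1/s²)·(9/(s² + 9)) = L{t}·L{3·sin(3t)}. So f(t) = t*(3·sin(3t)) = ∫₀ᵗ 3τ·sin(3(t-τ)) dτ

Final answer: ∫₀ᵗ 3τ·sin(3(t-τ)) dτ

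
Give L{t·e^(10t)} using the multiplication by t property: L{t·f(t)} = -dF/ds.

Using L{t^n·e^(at)} = n!/(s-a)^(n+1), L{t·e^(10t)} = 1/(s-10)^2

Final answer: 1/(s-10)^2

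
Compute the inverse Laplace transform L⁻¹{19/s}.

L⁻¹{c/s} = c, so L⁻¹{19/s} = 19

Final answer: 19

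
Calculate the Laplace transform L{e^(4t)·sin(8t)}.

L{e^(at)·sin(ωt)} = ω/((s-a)² + ω²), so L{e^(4t)·sin(8t)} = 8/((s-4)² + 64)

Final answer: 8/((s-4)² + 64)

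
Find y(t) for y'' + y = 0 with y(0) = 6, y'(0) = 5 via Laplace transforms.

L{y''} + 1L{y} = 0. s²Y - 6s - 5 + Y = 0. Y(s² + 1) = 6s + 5. Y = (6s + 5)/(s² + 1). Inverting: y(t) = 6cos(t) + 5sin(t)

Final answer: y(t) = 6cos(t) + 5sin(t)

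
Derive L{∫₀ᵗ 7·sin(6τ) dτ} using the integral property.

L{∫₀ᵗ f(τ)dτ} = F(s)/s with F(s) = 42/(s² + 36), so the result is (42/(s² + 36))/s = 42/(s(s² + 36))

Final answer: 42/(s(s² + 36))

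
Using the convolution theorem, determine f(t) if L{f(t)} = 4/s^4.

4/s^4 = (4/s)·(1/s^3) = L{4}·L{t^2/2}. By convolution, f(t) = 4*t^2/2 = ∫₀ᵗ 4·τ^2/2 dτ = 4·t^3/6

Final answer: 4·t^3/6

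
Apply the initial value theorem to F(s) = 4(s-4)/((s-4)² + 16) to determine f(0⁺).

f(0⁺) = lim_{s→∞} sF(s) = lim_{s→∞} 4s(s-4)/((s-4)² + 16) = 4

Final answer: 4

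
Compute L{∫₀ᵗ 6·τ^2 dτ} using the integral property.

L{∫₀ᵗ f(τ)dτ} = F(s)/s with f(t) = 6t^2. F(s) = 12/s^3, so L{∫₀ᵗ 6·τ^2 dτ} = (12/s^3)/s = 12/s^4. (Check: ∫₀ᵗ 6·τ^2 dτ = 6t^3/3.)

Final answer: 12/s^4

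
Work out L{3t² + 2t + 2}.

L{3t² + 2t + 2} = 3·2/s³ + 2/s² + 2/s = 6/s³ + 2/s² + 2/s

Final answer: 6/s³ + 2/s² + 2/s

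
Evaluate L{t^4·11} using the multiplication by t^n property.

L{11} = 11/s. d^1/ds^1[1/s] = -1/s². d^2/ds^2[1/s] = 2/s^3. d^3/ds^3[1/s] = -6/s^4. d^4/ds^4[1/s] = 24/s^5. So L{t^4} = (-1)^{4}·24/s^5 = 24/s^5. Then L{t^4·11} = 11·24/s^5 = 264/s^5

Final answer: 264/s^5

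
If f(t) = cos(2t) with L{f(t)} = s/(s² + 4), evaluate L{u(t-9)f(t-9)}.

Time shift theorem: L{u(t-a)f(t-a)} = e^(-as)F(s). Here a=9, F(s) = s/(s² + 4), so L{u(t-9)f(t-9)} = e^(-9s)·s/(s² + 4)

Final answer: e^(-9s)·s/(s² + 4)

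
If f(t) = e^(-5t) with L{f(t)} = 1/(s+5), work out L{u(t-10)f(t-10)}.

Time shift theorem: L{u(t-a)f(t-a)} = e^(-as)F(s). Here a=10, F(s) = 1/(s+5), so L{u(t-10)f(t-10)} = e^(-10s)·1/(s+5)

Final answer: e^(-10s)·1/(s+5)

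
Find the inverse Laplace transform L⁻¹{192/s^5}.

L⁻¹{n!/s^(n+1)} = t^n with n=4. So L⁻¹{24/s^5} = t^4, and L⁻¹{192/s^5} = (192/24)·t^4 = 8·t^4

Final answer: 8·t^4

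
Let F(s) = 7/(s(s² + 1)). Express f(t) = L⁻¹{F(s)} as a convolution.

7/(s(s² + 1)) = (1/s)·(7/(s² + 1)) = L{1}·L{7·sin(t)}. So f(t) = 1*(7·sin(t)) = ∫₀ᵗ 7·sin(τ) dτ

Final answer: ∫₀ᵗ 7·sin(τ) dτ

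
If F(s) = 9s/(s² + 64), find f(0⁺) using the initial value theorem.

f(0⁺) = lim_{s→∞} s·9s/(s² + 64) = lim_{s→∞} 9s²/(s² + 64) = 9

Final answer: 9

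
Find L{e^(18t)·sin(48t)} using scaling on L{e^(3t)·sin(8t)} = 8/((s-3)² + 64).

Scaling with a=6: L{e^(18t)·sin(48t)} = (1/6) · 8/((s/6-3)² + 64). Simplifying: 48/((s-18)² + 2304)

Final answer: 48/((s-18)² + 2304)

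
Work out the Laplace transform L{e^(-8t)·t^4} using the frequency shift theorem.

L{e^(at)·t^n} = n!/(s-a)^(n+1), so L{e^(-8t)·t^4} = 24/(s+8)^5

Final answer: 24/(s+8)^5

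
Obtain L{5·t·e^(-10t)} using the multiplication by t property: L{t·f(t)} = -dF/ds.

Using L{t^n·e^(at)} = n!/(s-a)^(n+1), L{t·e^(-10t)} = 1/(s+10)^2, so L{5·t·e^(-10t)} = 5·1/(s+10)^2 = 5/(s+10)^2

Final answer: 5/(s+10)^2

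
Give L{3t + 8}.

L{3t + 8} = 3·L{t} + 8·L{1} = 3/s² + 8/s

Final answer: 3/s² + 8/s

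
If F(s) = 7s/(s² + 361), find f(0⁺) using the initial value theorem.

f(0⁺) = lim_{s→∞} s·7s/(s² + 361) = lim_{s→∞} 7s²/(s² + 361) = 7

Final answer: 7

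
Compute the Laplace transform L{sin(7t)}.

L{sin(ωt)} = ω/(s² + ω²), so L{sin(7t)} = 7/(s² + 49)

Final answer: 7/(s² + 49)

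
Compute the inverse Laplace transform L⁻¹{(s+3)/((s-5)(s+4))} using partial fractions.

Using partial fractions, f(t) = (8e^(5t) + e^(-4t))/9

Final answer: (8e^(5t) + e^(-4t))/9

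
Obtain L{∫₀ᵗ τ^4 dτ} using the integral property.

L{∫₀ᵗ f(τ)dτ} = F(s)/s with f(t) = t^4. F(s) = 24/s^5, so L{∫₀ᵗ τ^4 dτ} = (24/s^5)/s = 24/s^6. (Check: ∫₀ᵗ τ^4 dτ = t^5/5.)

Final answer: 24/s^6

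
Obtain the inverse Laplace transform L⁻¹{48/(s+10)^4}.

L⁻¹{n!/(s-a)^(n+1)} = t^n·e^(at) with n=3, a=-10. So L⁻¹{6/(s+10)^4} = t^3·e^(-10t), and L⁻¹{48/(s+10)^4} = (48/6)·t^3·e^(-10t) = 8·t^3·e^(-10t)

Final answer: 8·t^3·e^(-10t)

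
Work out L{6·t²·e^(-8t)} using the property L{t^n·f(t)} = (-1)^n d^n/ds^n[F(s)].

L{e^(-8t)} = 1/(s+8). d/ds[1/(s+8)] = -1/(s+8)². d²/ds²[1/(s+8)] = 2/(s+8)³. So L{t²·e^(-8t)} = (-1)² · 2/(s+8)³ = 2/(s+8)³. Then L{6·t²·e^(-8t)} = 6·2/(s+8)³ = 12/(s+8)³

Final answer: 12/(s+8)³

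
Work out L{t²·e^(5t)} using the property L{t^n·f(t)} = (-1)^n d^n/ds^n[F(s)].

L{e^(5t)} = 1/(s-5). d/ds[1/(s-5)] = -1/(s-5)². d²/ds²[1/(s-5)] = 2/(s-5)³. So L{t²·e^(5t)} = (-1)² · 2/(s-5)³ = 2/(s-5)³

Final answer: 2/(s-5)³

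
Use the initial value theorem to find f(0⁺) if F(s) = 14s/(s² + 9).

f(0⁺) = lim_{s→∞} s·14s/(s² + 9) = lim_{s→∞} 14s²/(s² + 9) = 14

Final answer: 14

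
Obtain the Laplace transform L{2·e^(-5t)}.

L{e^(at)} = 1/(s-a), so L{e^(-5t)} = 1/(s+5). Then L{2·e^(-5t)} = 2/(s+5)

Final answer: 2/(s+5)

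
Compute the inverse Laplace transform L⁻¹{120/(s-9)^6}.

L⁻¹{n!/(s-a)^(n+1)} = t^n·e^(at), so L⁻¹{120/(s-9)^6} = t^5·e^(9t)

Final answer: t^5·e^(9t)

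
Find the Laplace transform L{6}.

L{6} = 6 · L{1} = 6/s

Final answer: 6/s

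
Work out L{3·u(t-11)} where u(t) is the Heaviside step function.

L{u(t-a)} = e^(-as)/s. Here a=11, so L{u(t-11)} = e^(-11s)/s, and L{3·u(t-11)} = 3·e^(-11s)/s

Final answer: 3·e^(-11s)/s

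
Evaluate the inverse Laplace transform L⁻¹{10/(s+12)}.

L⁻¹{1/(s-a)} = e^(at), so L⁻¹{1/(s+12)} = e^(-12t), and L⁻¹{10/(s+12)} = 10·e^(-12t)

Final answer: 10·e^(-12t)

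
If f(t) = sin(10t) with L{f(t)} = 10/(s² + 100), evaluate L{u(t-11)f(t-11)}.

Time shift theorem: L{u(t-a)f(t-a)} = e^(-as)F(s). Here a=11, F(s) = 10/(s² + 100), so L{u(t-11)f(t-11)} = e^(-11s)·10/(s² + 100)

Final answer: e^(-11s)·10/(s² + 100)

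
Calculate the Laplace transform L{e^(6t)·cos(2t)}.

L{e^(at)·cos(ωt)} = (s-a)/((s-a)² + ω²), so L{e^(6t)·cos(2t)} = (s-6)/((s-6)² + 4)

Final answer: (s-6)/((s-6)² + 4)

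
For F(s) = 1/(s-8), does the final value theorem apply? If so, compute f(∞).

sF(s) = s/(s-8) has a pole at s = 8 in the right half-plane. Theorem does NOT apply (unstable system; f(t) = e^(8t) grows without bound).

Final answer: Not applicable (unstable)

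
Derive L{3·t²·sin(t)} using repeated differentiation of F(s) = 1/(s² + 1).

F(s) = 1/(s² + 1). F'(s) = -2s/(s² + 1)². F''(s) = -2(1 - 3s²)/(s² + 1)³ = (6s² - 2)/(s² + 1)³. So L{t²·sin(t)} = (-1)² F''(s) = (6s² - 2)/(s² + 1)³. Then L{3·t²·sin(t)} = 3·(6s² - 2)/(s² + 1)³ = (18s² - 6)/(s² + 1)³

Final answer: (18s² - 6)/(s² + 1)³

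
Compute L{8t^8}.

L{t^n} = n!/s^(n+1). So L{8t^8} = 8·8!/s^9 = 322560/s^9

Final answer: 322560/s^9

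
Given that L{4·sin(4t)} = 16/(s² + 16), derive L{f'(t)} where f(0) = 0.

L{f'(t)} = s·F(s) - f(0) = s·16/(s² + 16) - 0 = 16s/(s² + 16)

Final answer: 16s/(s² + 16)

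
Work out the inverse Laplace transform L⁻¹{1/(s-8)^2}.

L⁻¹{n!/(s-a)^(n+1)} = t^n·e^(at), so L⁻¹{1/(s-8)^2} = t·e^(8t)

Final answer: t·e^(8t)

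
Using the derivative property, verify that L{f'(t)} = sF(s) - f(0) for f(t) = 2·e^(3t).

f'(t) = 6e^(3t). Direct: L{f'(t)} = 6/(s-3). Property: s·2/(s-3) - 2 = (2s - 2(s-3))/(s-3) = 6/(s-3). ✓

Final answer: 6/(s-3)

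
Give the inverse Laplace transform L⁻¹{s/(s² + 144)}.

L⁻¹{s/(s² + 144)} = cos(12t)

Final answer: cos(12t)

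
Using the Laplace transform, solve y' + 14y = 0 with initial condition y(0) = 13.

L{y'} + 14L{y} = 0. sY - 13 + 14Y = 0. Y(s+14) = 13. Y = 13/(s+14)

Final answer: y(t) = 13e^(-14t)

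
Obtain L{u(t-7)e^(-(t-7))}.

u(t-a)f(t-a) with f(t)=e^(-t). L{e^(-t)} = 1/(s+1). By time shift: e^(-7s)/(s+1)

Final answer: e^(-7s)/(s+1)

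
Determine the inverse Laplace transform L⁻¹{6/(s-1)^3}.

L⁻¹{n!/(s-a)^(n+1)} = t^n·e^(at) with n=2, a=1. So L⁻¹{2/(s-1)^3} = t^2·e^t, and L⁻¹{6/(s-1)^3} = (6/2)·t^2·e^t = 3·t^2·e^t

Final answer: 3·t^2·e^t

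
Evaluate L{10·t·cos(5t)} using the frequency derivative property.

L{cos(5t)} = s/(s² + 25). Derivative: d/ds[s/(s² + 25)] = [(s² + 25) - s·2s]/(s² + 25)² = (25 - s²)/(s² + 25)². So L{t·cos(5t)} = -F'(s) = (s² - 25)/(s² + 25)². Then L{10·t·cos(5t)} = 10·(s² - 25)/(s² + 25)²

Final answer: 10·(s² - 25)/(s² + 25)²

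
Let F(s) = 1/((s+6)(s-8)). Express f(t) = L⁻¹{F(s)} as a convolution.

1/((s+6)(s-8)) = (1/(s+6))·(1/(s-8)) = L{e^(-6t)}·L{e^(8t)}. So f(t) = e^(-6t)*e^(8t) = ∫₀ᵗ e^(-6τ)·e^(8(t-τ)) dτ

Final answer: ∫₀ᵗ e^(-6τ)·e^(8(t-τ)) dτ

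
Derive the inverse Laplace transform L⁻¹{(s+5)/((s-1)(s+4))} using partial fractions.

Using partial fractions, f(t) = (6e^t - e^(-4t))/5

Final answer: (6e^t - e^(-4t))/5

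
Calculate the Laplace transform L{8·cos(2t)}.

L{cos(ωt)} = s/(s² + ω²), so L{cos(2t)} = s/(s² + 4). Then L{8·cos(2t)} = 8·s/(s² + 4) = 8s/(s² + 4)

Final answer: 8s/(s² + 4)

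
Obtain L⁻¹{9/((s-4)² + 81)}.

Form: b/((s-a)² + b²) → e^(at)sin(bt). With a=4, b=9

Final answer: e^(4t)·sin(9t)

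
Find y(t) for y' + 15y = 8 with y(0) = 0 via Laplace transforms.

sY + 15Y = 8/s. Y = 8/(s(s+15)). Partial fractions: Y = 8/15/s - 8/15/(s+15)

Final answer: y(t) = 8/15(1 - e^(-15t))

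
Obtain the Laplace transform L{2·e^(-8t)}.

L{e^(at)} = 1/(s-a), so L{e^(-8t)} = 1/(s+8). Then L{2·e^(-8t)} = 2/(s+8)

Final answer: 2/(s+8)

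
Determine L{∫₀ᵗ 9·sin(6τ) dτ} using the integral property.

L{∫₀ᵗ f(τ)dτ} = F(s)/s with F(s) = 54/(s² + 36), so the result is (54/(s² + 36))/s = 54/(s(s² + 36))

Final answer: 54/(s(s² + 36))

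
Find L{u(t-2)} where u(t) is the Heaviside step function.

L{u(t-a)} = e^(-as)/s. Here a=2, so L{u(t-2)} = e^(-2s)/s

Final answer: e^(-2s)/s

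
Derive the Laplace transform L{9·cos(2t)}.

L{cos(ωt)} = s/(s² + ω²), so L{cos(2t)} = s/(s² + 4). Then L{9·cos(2t)} = 9·s/(s² + 4) = 9s/(s² + 4)

Final answer: 9s/(s² + 4)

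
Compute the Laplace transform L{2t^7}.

L{2t^7} = 2 · L{t^7} = 2 · 5040/s^8 = 10080/s^8

Final answer: 10080/s^8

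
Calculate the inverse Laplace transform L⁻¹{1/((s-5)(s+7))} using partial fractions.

Decompose: A/(s-5) + B/(s+7). A = 1/12, B = -1/12. f(t) = (e^(5t) - e^(-7t))/12

Final answer: (e^(5t) - e^(-7t))/12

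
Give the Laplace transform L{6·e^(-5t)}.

L{e^(at)} = 1/(s-a), so L{e^(-5t)} = 1/(s+5). Then L{6·e^(-5t)} = 6/(s+5)

Final answer: 6/(s+5)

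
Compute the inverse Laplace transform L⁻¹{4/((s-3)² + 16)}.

Using frequency shift, L⁻¹{4/((s-3)² + 16)} = e^(3t)·sin(4t)

Final answer: e^(3t)·sin(4t)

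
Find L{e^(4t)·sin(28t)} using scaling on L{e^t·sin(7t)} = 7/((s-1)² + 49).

Scaling with a=4: L{e^(4t)·sin(28t)} = (1/4) · 7/((s/4-1)² + 49). Simplifying: 28/((s-4)² + 784)

Final answer: 28/((s-4)² + 784)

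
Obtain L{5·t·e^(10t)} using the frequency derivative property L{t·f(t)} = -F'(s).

L{e^(10t)} = 1/(s-10). By frequency derivative: L{t·e^(10t)} = -d/ds[1/(s-10)] = -(-1)/(s-10)² = 1/(s-10)². Then L{5·t·e^(10t)} = 5·1/(s-10)² = 5/(s-10)²

Final answer: 5/(s-10)²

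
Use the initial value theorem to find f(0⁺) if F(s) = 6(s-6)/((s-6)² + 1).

f(0⁺) = lim_{s→∞} sF(s) = lim_{s→∞} 6s(s-6)/((s-6)² + 1) = 6

Final answer: 6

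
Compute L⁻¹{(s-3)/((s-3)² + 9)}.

Using frequency shift: L⁻¹{(s-a)/((s-a)² + b²)} = e^(at)cos(bt). Here a=3, b=3

Final answer: e^(3t)·cos(3t)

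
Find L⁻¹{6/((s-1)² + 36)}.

Form: b/((s-a)² + b²) → e^(at)sin(bt). With a=1, b=6

Final answer: e^t·sin(6t)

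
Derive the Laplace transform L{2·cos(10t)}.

L{cos(ωt)} = s/(s² + ω²), so L{cos(10t)} = s/(s² + 100). Then L{2·cos(10t)} = 2·s/(s² + 100) = 2s/(s² + 100)

Final answer: 2s/(s² + 100)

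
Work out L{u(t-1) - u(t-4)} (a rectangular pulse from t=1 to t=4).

L{u(t-a)} = e^(-as)/s. L{u(t-1) - u(t-4)} = (e^(-s) - e^(-4s))/s

Final answer: (e^(-s) - e^(-4s))/s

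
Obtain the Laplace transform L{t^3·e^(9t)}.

L{t^n·e^(at)} = n!/(s-a)^(n+1), so L{t^3·e^(9t)} = 6/(s-9)^4

Final answer: 6/(s-9)^4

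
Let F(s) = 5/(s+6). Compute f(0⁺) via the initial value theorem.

f(0⁺) = lim_{s→∞} s·5/(s+6) = lim_{s→∞} 5s/(s+6) = 5

Final answer: 5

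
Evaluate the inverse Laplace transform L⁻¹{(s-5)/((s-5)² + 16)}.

Using frequency shift, L⁻¹{(s-5)/((s-5)² + 16)} = e^(5t)·cos(4t)

Final answer: e^(5t)·cos(4t)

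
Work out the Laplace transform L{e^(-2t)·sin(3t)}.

L{e^(at)·sin(ωt)} = ω/((s-a)² + ω²), so L{e^(-2t)·sin(3t)} = 3/((s+2)² + 9)

Final answer: 3/((s+2)² + 9)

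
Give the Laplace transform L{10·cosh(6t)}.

L{cosh(ωt)} = s/(s² - ω²), so L{cosh(6t)} = s/(s² - 36). Then L{10·cosh(6t)} = 10·s/(s² - 36) = 10s/(s² - 36)

Final answer: 10s/(s² - 36)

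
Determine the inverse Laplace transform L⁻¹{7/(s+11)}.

L⁻¹{1/(s-a)} = e^(at), so L⁻¹{1/(s+11)} = e^(-11t), and L⁻¹{7/(s+11)} = 7·e^(-11t)

Final answer: 7·e^(-11t)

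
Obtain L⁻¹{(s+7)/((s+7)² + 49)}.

Using frequency shift: L⁻¹{(s-a)/((s-a)² + b²)} = e^(at)cos(bt). Here a=-7, b=7

Final answer: e^(-7t)·cos(7t)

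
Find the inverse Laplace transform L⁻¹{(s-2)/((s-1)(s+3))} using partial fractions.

Using partial fractions, f(t) = (-e^t + 5e^(-3t))/4

Final answer: (-e^t + 5e^(-3t))/4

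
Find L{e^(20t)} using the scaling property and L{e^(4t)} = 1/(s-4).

Using L{f(at)} = (1/a)F(s/a) with a=5 and f(t) = e^(4t): L{e^(20t)} = (1/5) · 1/((s/5)-4) = (1/5) · 5/(s-20) = 1/(s-20)

Final answer: 1/(s-20)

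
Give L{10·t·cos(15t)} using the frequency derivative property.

L{cos(15t)} = s/(s² + 225). Derivative: d/ds[s/(s² + 225)] = [(s² + 225) - s·2s]/(s² + 225)² = (225 - s²)/(s² + 225)². So L{t·cos(15t)} = -F'(s) = (s² - 225)/(s² + 225)². Then L{10·t·cos(15t)} = 10·(s² - 225)/(s² + 225)²

Final answer: 10·(s² - 225)/(s² + 225)²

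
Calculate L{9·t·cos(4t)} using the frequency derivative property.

L{cos(4t)} = s/(s² + 16). Derivative: d/ds[s/(s² + 16)] = [(s² + 16) - s·2s]/(s² + 16)² = (16 - s²)/(s² + 16)². So L{t·cos(4t)} = -F'(s) = (s² - 16)/(s² + 16)². Then L{9·t·cos(4t)} = 9·(s² - 16)/(s² + 16)²

Final answer: 9·(s² - 16)/(s² + 16)²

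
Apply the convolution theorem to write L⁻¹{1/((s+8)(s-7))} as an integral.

1/((s+8)(s-7)) = (1/(s+8))·(1/(s-7)) = L{e^(-8t)}·L{e^(7t)}. So f(t) = e^(-8t)*e^(7t) = ∫₀ᵗ e^(-8τ)·e^(7(t-τ)) dτ

Final answer: ∫₀ᵗ e^(-8τ)·e^(7(t-τ)) dτ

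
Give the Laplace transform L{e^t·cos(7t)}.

L{e^(at)·cos(ωt)} = (s-a)/((s-a)² + ω²), so L{e^t·cos(7t)} = (s-1)/((s-1)² + 49)

Final answer: (s-1)/((s-1)² + 49)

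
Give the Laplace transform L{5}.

L{5} = 5 · L{1} = 5/s

Final answer: 5/s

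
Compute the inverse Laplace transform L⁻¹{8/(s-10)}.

L⁻¹{1/(s-a)} = e^(at), so L⁻¹{1/(s-10)} = e^(10t), and L⁻¹{8/(s-10)} = 8·e^(10t)

Final answer: 8·e^(10t)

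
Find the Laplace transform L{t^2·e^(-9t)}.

L{t^n·e^(at)} = n!/(s-a)^(n+1), so L{t^2·e^(-9t)} = 2/(s+9)^3

Final answer: 2/(s+9)^3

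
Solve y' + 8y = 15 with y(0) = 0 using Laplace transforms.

sY + 8Y = 15/s. Y = 15/(s(s+8)). Partial fractions: Y = 15/8/s - 15/8/(s+8)

Final answer: y(t) = 15/8(1 - e^(-8t))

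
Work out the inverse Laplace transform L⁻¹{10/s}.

L⁻¹{c/s} = c, so L⁻¹{10/s} = 10

Final answer: 10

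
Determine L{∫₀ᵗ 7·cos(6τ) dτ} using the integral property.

L{∫₀ᵗ f(τ)dτ} = F(s)/s with F(s) = 7s/(s² + 36), so the result is (7s/(s² + 36))/s = 7/(s² + 36)

Final answer: 7/(s² + 36)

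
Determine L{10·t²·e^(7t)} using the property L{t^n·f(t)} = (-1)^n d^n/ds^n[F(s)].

L{e^(7t)} = 1/(s-7). d/ds[1/(s-7)] = -1/(s-7)². d²/ds²[1/(s-7)] = 2/(s-7)³. So L{t²·e^(7t)} = (-1)² · 2/(s-7)³ = 2/(s-7)³. Then L{10·t²·e^(7t)} = 10·2/(s-7)³ = 20/(s-7)³

Final answer: 20/(s-7)³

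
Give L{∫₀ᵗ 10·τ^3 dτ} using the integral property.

L{∫₀ᵗ f(τ)dτ} = F(s)/s with f(t) = 10t^3. F(s) = 60/s^4, so L{∫₀ᵗ 10·τ^3 dτ} = (60/s^4)/s = 60/s^5. (Check: ∫₀ᵗ 10·τ^3 dτ = 10t^4/4.)

Final answer: 60/s^5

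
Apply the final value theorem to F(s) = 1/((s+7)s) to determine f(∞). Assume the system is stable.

f(∞) = lim_{s→0} sF(s) = lim_{s→0} 1/(s+7) = 1/7

Final answer: 1/7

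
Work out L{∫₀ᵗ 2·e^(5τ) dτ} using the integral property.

L{∫₀ᵗ f(τ)dτ} = F(s)/s with F(s) = 2/(s-5), so L{∫₀ᵗ 2·e^(5τ) dτ} = 2/(s(s-5))

Final answer: 2/(s(s-5))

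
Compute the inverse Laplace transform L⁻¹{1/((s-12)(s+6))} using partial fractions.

Decompose: A/(s-12) + B/(s+6). A = 1/18, B = -1/18. f(t) = (e^(12t) - e^(-6t))/18

Final answer: (e^(12t) - e^(-6t))/18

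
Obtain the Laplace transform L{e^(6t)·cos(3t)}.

L{e^(at)·cos(ωt)} = (s-a)/((s-a)² + ω²), so L{e^(6t)·cos(3t)} = (s-6)/((s-6)² + 9)

Final answer: (s-6)/((s-6)² + 9)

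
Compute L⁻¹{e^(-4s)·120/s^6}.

L⁻¹{120/s^6} = t^5. By the time shift theorem, L⁻¹{e^(-as)F(s)} = u(t-a)f(t-a) with a=4, so L⁻¹{e^(-4s)·120/s^6} = u(t-4)·(t-4)^5

Final answer: u(t-4)·(t-4)^5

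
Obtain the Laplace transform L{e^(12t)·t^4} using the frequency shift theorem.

L{e^(at)·t^n} = n!/(s-a)^(n+1), so L{e^(12t)·t^4} = 24/(s-12)^5

Final answer: 24/(s-12)^5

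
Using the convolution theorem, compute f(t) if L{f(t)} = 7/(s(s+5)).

7/(s(s+5)) = (7/s)·(1/(s+5)) = L{7}·L{e^(-5t)}. By convolution, f(t) = 7*e^(-5t) = ∫₀ᵗ 7·e^(-5τ) dτ = 7·(1 - e^(-5t))/5

Final answer: 7·(1 - e^(-5t))/5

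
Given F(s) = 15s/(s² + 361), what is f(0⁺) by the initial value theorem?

f(0⁺) = lim_{s→∞} s·15s/(s² + 361) = lim_{s→∞} 15s²/(s² + 361) = 15

Final answer: 15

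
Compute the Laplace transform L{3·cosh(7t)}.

L{cosh(ωt)} = s/(s² - ω²), so L{cosh(7t)} = s/(s² - 49). Then L{3·cosh(7t)} = 3·s/(s² - 49) = 3s/(s² - 49)

Final answer: 3s/(s² - 49)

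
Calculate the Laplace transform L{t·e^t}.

L{t^n·e^(at)} = n!/(s-a)^(n+1), so L{t·e^t} = 1/(s-1)^2

Final answer: 1/(s-1)^2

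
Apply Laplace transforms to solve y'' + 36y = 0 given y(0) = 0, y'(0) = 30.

L{y''} + 36L{y} = 0. s²Y - 0 - 30 + 36Y = 0. Y(s² + 36) = 30. Y = (30)/(s² + 36). Inverting: y(t) = 5sin(6t)

Final answer: y(t) = 5sin(6t)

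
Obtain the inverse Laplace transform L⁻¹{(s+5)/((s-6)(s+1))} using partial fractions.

Using partial fractions, f(t) = (11e^(6t) - 4e^(-t))/7

Final answer: (11e^(6t) - 4e^(-t))/7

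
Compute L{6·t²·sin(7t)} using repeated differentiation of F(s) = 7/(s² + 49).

F(s) = 7/(s² + 49). F'(s) = -14s/(s² + 49)². F''(s) = -14(49 - 3s²)/(s² + 49)³ = (42s² - 686)/(s² + 49)³. So L{t²·sin(7t)} = (-1)² F''(s) = (42s² - 686)/(s² + 49)³. Then L{6·t²·sin(7t)} = 6·(42s² - 686)/(s² + 49)³ = (252s² - 4116)/(s² + 49)³

Final answer: (252s² - 4116)/(s² + 49)³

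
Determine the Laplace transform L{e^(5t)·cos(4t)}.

L{e^(at)·cos(ωt)} = (s-a)/((s-a)² + ω²), so L{e^(5t)·cos(4t)} = (s-5)/((s-5)² + 16)

Final answer: (s-5)/((s-5)² + 16)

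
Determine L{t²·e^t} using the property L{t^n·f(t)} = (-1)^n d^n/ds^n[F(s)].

L{e^t} = 1/(s-1). d/ds[1/(s-1)] = -1/(s-1)². d²/ds²[1/(s-1)] = 2/(s-1)³. So L{t²·e^t} = (-1)² · 2/(s-1)³ = 2/(s-1)³

Final answer: 2/(s-1)³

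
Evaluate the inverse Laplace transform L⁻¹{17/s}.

L⁻¹{c/s} = c, so L⁻¹{17/s} = 17

Final answer: 17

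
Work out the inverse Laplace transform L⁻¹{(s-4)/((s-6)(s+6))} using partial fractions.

Using partial fractions, f(t) = (2e^(6t) + 10e^(-6t))/12

Final answer: (2e^(6t) + 10e^(-6t))/12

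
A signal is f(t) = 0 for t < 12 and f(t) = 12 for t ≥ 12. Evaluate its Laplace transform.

f(t) = 12·u(t-12). L{u(t-12)} = e^(-12s)/s, so L{f(t)} = 12·e^(-12s)/s

Final answer: 12·e^(-12s)/s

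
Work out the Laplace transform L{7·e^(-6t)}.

L{e^(at)} = 1/(s-a), so L{e^(-6t)} = 1/(s+6). Then L{7·e^(-6t)} = 7/(s+6)

Final answer: 7/(s+6)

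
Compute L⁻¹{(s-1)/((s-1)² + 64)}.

Using frequency shift: L⁻¹{(s-a)/((s-a)² + b²)} = e^(at)cos(bt). Here a=1, b=8

Final answer: e^t·cos(8t)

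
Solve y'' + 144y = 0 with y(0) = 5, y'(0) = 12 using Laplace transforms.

L{y''} + 144L{y} = 0. s²Y - 5s - 12 + 144Y = 0. Y(s² + 144) = 5s + 12. Y = (5s + 12)/(s² + 144). Inverting: y(t) = 5cos(12t) + sin(12t)

Final answer: y(t) = 5cos(12t) + sin(12t)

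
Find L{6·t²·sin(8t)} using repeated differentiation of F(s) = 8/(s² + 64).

F(s) = 8/(s² + 64). F'(s) = -16s/(s² + 64)². F''(s) = -16(64 - 3s²)/(s² + 64)³ = (48s² - 1024)/(s² + 64)³. So L{t²·sin(8t)} = (-1)² F''(s) = (48s² - 1024)/(s² + 64)³. Then L{6·t²·sin(8t)} = 6·(48s² - 1024)/(s² + 64)³ = (288s² - 6144)/(s² + 64)³

Final answer: (288s² - 6144)/(s² + 64)³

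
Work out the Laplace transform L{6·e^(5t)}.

L{e^(at)} = 1/(s-a), so L{e^(5t)} = 1/(s-5). Then L{6·e^(5t)} = 6/(s-5)

Final answer: 6/(s-5)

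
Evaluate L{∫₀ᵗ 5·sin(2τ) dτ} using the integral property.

L{∫₀ᵗ f(τ)dτ} = F(s)/s with F(s) = 10/(s² + 4), so the result is (10/(s² + 4))/s = 10/(s(s² + 4))

Final answer: 10/(s(s² + 4))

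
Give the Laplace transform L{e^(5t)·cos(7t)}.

L{e^(at)·cos(ωt)} = (s-a)/((s-a)² + ω²), so L{e^(5t)·cos(7t)} = (s-5)/((s-5)² + 49)

Final answer: (s-5)/((s-5)² + 49)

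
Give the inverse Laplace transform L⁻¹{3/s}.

L⁻¹{c/s} = c, so L⁻¹{3/s} = 3

Final answer: 3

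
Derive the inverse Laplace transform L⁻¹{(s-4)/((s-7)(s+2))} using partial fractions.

Using partial fractions, f(t) = (3e^(7t) + 6e^(-2t))/9

Final answer: (3e^(7t) + 6e^(-2t))/9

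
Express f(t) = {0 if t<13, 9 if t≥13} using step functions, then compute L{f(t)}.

f(t) = 9·u(t-13). L{u(t-13)} = e^(-13s)/s, so L{f(t)} = 9·e^(-13s)/s

Final answer: 9·e^(-13s)/s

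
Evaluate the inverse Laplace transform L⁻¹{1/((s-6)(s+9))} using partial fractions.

Decompose: A/(s-6) + B/(s+9). A = 1/15, B = -1/15. f(t) = (e^(6t) - e^(-9t))/15

Final answer: (e^(6t) - e^(-9t))/15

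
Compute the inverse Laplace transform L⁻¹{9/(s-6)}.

L⁻¹{1/(s-a)} = e^(at), so L⁻¹{1/(s-6)} = e^(6t), and L⁻¹{9/(s-6)} = 9·e^(6t)

Final answer: 9·e^(6t)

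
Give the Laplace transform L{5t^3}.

L{5t^3} = 5 · L{t^3} = 5 · 6/s^4 = 30/s^4

Final answer: 30/s^4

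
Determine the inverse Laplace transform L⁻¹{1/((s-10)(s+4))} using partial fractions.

Decompose: A/(s-10) + B/(s+4). A = 1/14, B = -1/14. f(t) = (e^(10t) - e^(-4t))/14

Final answer: (e^(10t) - e^(-4t))/14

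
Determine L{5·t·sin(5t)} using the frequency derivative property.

L{sin(5t)} = 5/(s² + 25). By L{t·f(t)} = -F'(s): -d/ds[5/(s² + 25)] = -(5)·(-2s)/(s² + 25)² = 10s/(s² + 25)². Then L{5·t·sin(5t)} = 5·10s/(s² + 25)² = 50s/(s² + 25)²

Final answer: 50s/(s² + 25)²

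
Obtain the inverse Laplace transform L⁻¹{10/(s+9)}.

L⁻¹{1/(s-a)} = e^(at), so L⁻¹{1/(s+9)} = e^(-9t), and L⁻¹{10/(s+9)} = 10·e^(-9t)

Final answer: 10·e^(-9t)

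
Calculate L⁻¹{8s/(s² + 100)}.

This is the form c·s/(s² + a²) with a = 10, c = 8. L⁻¹ = 8·cos(10t)

Final answer: 8·cos(10t)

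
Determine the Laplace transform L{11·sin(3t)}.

L{sin(ωt)} = ω/(s² + ω²), so L{sin(3t)} = 3/(s² + 9). Then L{11·sin(3t)} = 11·3/(s² + 9) = 33/(s² + 9)

Final answer: 33/(s² + 9)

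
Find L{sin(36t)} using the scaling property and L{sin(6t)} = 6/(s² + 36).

Using L{f(at)} = (1/a)F(s/a) with a=6: L{sin(36t)} = (1/6) · 6/((s/6)² + 36) = (1/6) · 6·36/(s² + 1296) = 36/(s² + 1296)

Final answer: 36/(s² + 1296)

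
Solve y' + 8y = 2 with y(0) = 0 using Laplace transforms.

sY + 8Y = 2/s. Y = 2/(s(s+8)). Partial fractions: Y = 1/4/s - 1/4/(s+8)

Final answer: y(t) = 1/4(1 - e^(-8t))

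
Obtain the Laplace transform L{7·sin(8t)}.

L{sin(ωt)} = ω/(s² + ω²), so L{sin(8t)} = 8/(s² + 64). Then L{7·sin(8t)} = 7·8/(s² + 64) = 56/(s² + 64)

Final answer: 56/(s² + 64)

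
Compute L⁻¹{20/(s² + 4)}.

This is the form c·a/(s² + a²) with a = 2, c = 10. L⁻¹ = 10·sin(2t)

Final answer: 10·sin(2t)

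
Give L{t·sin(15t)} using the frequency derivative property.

L{sin(15t)} = 15/(s² + 225). By L{t·f(t)} = -F'(s): -d/ds[15/(s² + 225)] = -(15)·(-2s)/(s² + 225)² = 30s/(s² + 225)²

Final answer: 30s/(s² + 225)²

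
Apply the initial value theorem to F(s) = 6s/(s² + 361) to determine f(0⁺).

f(0⁺) = lim_{s→∞} s·6s/(s² + 361) = lim_{s→∞} 6s²/(s² + 361) = 6

Final answer: 6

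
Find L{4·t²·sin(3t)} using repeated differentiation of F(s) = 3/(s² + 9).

F(s) = 3/(s² + 9). F'(s) = -6s/(s² + 9)². F''(s) = -6(9 - 3s²)/(s² + 9)³ = (18s² - 54)/(s² + 9)³. So L{t²·sin(3t)} = (-1)² F''(s) = (18s² - 54)/(s² + 9)³. Then L{4·t²·sin(3t)} = 4·(18s² - 54)/(s² + 9)³ = (72s² - 216)/(s² + 9)³

Final answer: (72s² - 216)/(s² + 9)³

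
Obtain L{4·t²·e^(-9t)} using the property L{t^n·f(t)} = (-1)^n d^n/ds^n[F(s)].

L{e^(-9t)} = 1/(s+9). d/ds[1/(s+9)] = -1/(s+9)². d²/ds²[1/(s+9)] = 2/(s+9)³. So L{t²·e^(-9t)} = (-1)² · 2/(s+9)³ = 2/(s+9)³. Then L{4·t²·e^(-9t)} = 4·2/(s+9)³ = 8/(s+9)³

Final answer: 8/(s+9)³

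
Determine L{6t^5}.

L{t^n} = n!/s^(n+1). So L{6t^5} = 6·5!/s^6 = 720/s^6

Final answer: 720/s^6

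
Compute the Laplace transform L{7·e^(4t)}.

L{e^(at)} = 1/(s-a), so L{e^(4t)} = 1/(s-4). Then L{7·e^(4t)} = 7/(s-4)

Final answer: 7/(s-4)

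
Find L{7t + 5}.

L{7t + 5} = 7·L{t} + 5·L{1} = 7/s² + 5/s

Final answer: 7/s² + 5/s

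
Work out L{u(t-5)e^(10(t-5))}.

u(t-a)f(t-a) with f(t)=e^(10t). L{e^(10t)} = 1/(s-10). By time shift: e^(-5s)/(s-10)

Final answer: e^(-5s)/(s-10)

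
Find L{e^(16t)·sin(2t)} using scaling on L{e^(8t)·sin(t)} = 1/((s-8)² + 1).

Scaling with a=2: L{e^(16t)·sin(2t)} = (1/2) · 1/((s/2-8)² + 1). Simplifying: 2/((s-16)² + 4)

Final answer: 2/((s-16)² + 4)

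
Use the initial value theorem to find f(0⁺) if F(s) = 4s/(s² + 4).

f(0⁺) = lim_{s→∞} s·4s/(s² + 4) = lim_{s→∞} 4s²/(s² + 4) = 4

Final answer: 4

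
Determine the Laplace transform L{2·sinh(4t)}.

L{sinh(ωt)} = ω/(s² - ω²), so L{sinh(4t)} = 4/(s² - 16). Then L{2·sinh(4t)} = 2·4/(s² - 16) = 8/(s² - 16)

Final answer: 8/(s² - 16)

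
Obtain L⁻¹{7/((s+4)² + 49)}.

Form: b/((s-a)² + b²) → e^(at)sin(bt). With a=-4, b=7

Final answer: e^(-4t)·sin(7t)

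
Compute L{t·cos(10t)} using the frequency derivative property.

L{cos(10t)} = s/(s² + 100). Derivative: d/ds[s/(s² + 100)] = [(s² + 100) - s·2s]/(s² + 100)² = (100 - s²)/(s² + 100)². So L{t·cos(10t)} = -F'(s) = (s² - 100)/(s² + 100)²

Final answer: (s² - 100)/(s² + 100)²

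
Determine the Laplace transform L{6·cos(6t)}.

L{cos(ωt)} = s/(s² + ω²), so L{cos(6t)} = s/(s² + 36). Then L{6·cos(6t)} = 6·s/(s² + 36) = 6s/(s² + 36)

Final answer: 6s/(s² + 36)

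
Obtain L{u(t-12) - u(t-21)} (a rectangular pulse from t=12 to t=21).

L{u(t-a)} = e^(-as)/s. L{u(t-12) - u(t-21)} = (e^(-12s) - e^(-21s))/s

Final answer: (e^(-12s) - e^(-21s))/s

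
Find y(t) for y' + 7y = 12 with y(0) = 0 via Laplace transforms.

sY + 7Y = 12/s. Y = 12/(s(s+7)). Partial fractions: Y = 12/7/s - 12/7/(s+7)

Final answer: y(t) = 12/7(1 - e^(-7t))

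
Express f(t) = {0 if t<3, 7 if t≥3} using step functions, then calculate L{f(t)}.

f(t) = 7·u(t-3). L{u(t-3)} = e^(-3s)/s, so L{f(t)} = 7·e^(-3s)/s

Final answer: 7·e^(-3s)/s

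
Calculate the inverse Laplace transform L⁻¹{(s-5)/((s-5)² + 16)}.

Using frequency shift, L⁻¹{(s-5)/((s-5)² + 16)} = e^(5t)·cos(4t)

Final answer: e^(5t)·cos(4t)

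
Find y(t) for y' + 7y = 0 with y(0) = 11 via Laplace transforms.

L{y'} + 7L{y} = 0. sY - 11 + 7Y = 0. Y(s+7) = 11. Y = 11/(s+7)

Final answer: y(t) = 11e^(-7t)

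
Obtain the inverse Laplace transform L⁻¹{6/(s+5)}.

L⁻¹{1/(s-a)} = e^(at), so L⁻¹{1/(s+5)} = e^(-5t), and L⁻¹{6/(s+5)} = 6·e^(-5t)

Final answer: 6·e^(-5t)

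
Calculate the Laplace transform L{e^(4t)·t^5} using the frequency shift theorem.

L{e^(at)·t^n} = n!/(s-a)^(n+1), so L{e^(4t)·t^5} = 120/(s-4)^6

Final answer: 120/(s-4)^6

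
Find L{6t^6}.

L{t^n} = n!/s^(n+1). So L{6t^6} = 6·6!/s^7 = 4320/s^7

Final answer: 4320/s^7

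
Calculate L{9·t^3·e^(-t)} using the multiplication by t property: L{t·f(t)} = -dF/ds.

Using L{t^n·e^(at)} = n!/(s-a)^(n+1), L{t^3·e^(-t)} = 6/(s+1)^4, so L{9·t^3·e^(-t)} = 9·6/(s+1)^4 = 54/(s+1)^4

Final answer: 54/(s+1)^4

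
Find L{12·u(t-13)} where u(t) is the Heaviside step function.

L{u(t-a)} = e^(-as)/s. Here a=13, so L{u(t-13)} = e^(-13s)/s, and L{12·u(t-13)} = 12·e^(-13s)/s

Final answer: 12·e^(-13s)/s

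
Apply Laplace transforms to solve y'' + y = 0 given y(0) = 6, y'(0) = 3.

L{y''} + 1L{y} = 0. s²Y - 6s - 3 + Y = 0. Y(s² + 1) = 6s + 3. Y = (6s + 3)/(s² + 1). Inverting: y(t) = 6cos(t) + 3sin(t)

Final answer: y(t) = 6cos(t) + 3sin(t)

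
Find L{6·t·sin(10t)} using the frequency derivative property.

L{sin(10t)} = 10/(s² + 100). By L{t·f(t)} = -F'(s): -d/ds[10/(s² + 100)] = -(10)·(-2s)/(s² + 100)² = 20s/(s² + 100)². Then L{6·t·sin(10t)} = 6·20s/(s² + 100)² = 120s/(s² + 100)²

Final answer: 120s/(s² + 100)²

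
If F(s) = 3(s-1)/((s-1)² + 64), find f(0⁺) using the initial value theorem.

f(0⁺) = lim_{s→∞} sF(s) = lim_{s→∞} 3s(s-1)/((s-1)² + 64) = 3

Final answer: 3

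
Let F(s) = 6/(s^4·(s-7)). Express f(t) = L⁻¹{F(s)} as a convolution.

6/(s^4·(s-7)) = (6/s^4)·(1/(s-7)) = L{t^3}·L{e^(7t)}. So f(t) = t^3*e^(7t) = ∫₀ᵗ τ^3·e^(7(t-τ)) dτ

Final answer: ∫₀ᵗ τ^3·e^(7(t-τ)) dτ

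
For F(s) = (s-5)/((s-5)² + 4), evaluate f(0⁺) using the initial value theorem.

f(0⁺) = lim_{s→∞} sF(s) = lim_{s→∞} s(s-5)/((s-5)² + 4) = 1

Final answer: 1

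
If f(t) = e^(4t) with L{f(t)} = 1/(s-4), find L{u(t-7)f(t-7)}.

Time shift theorem: L{u(t-a)f(t-a)} = e^(-as)F(s). Here a=7, F(s) = 1/(s-4), so L{u(t-7)f(t-7)} = e^(-7s)·1/(s-4)

Final answer: e^(-7s)·1/(s-4)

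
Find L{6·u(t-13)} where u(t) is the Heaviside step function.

L{u(t-a)} = e^(-as)/s. Here a=13, so L{u(t-13)} = e^(-13s)/s, and L{6·u(t-13)} = 6·e^(-13s)/s

Final answer: 6·e^(-13s)/s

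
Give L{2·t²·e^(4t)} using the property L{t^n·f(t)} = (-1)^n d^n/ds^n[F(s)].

L{e^(4t)} = 1/(s-4). d/ds[1/(s-4)] = -1/(s-4)². d²/ds²[1/(s-4)] = 2/(s-4)³. So L{t²·e^(4t)} = (-1)² · 2/(s-4)³ = 2/(s-4)³. Then L{2·t²·e^(4t)} = 2·2/(s-4)³ = 4/(s-4)³

Final answer: 4/(s-4)³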